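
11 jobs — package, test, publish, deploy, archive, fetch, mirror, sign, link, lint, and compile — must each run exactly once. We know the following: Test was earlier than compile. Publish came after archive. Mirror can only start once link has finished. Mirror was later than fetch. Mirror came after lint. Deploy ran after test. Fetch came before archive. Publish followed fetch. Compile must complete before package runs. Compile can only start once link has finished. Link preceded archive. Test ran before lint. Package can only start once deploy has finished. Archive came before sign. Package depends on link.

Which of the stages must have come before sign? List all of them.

Directly stated before sign: archive.
Fetch reaches sign via fetch → archive → sign.
Link reaches sign via link → archive → sign.

archive, fetch, link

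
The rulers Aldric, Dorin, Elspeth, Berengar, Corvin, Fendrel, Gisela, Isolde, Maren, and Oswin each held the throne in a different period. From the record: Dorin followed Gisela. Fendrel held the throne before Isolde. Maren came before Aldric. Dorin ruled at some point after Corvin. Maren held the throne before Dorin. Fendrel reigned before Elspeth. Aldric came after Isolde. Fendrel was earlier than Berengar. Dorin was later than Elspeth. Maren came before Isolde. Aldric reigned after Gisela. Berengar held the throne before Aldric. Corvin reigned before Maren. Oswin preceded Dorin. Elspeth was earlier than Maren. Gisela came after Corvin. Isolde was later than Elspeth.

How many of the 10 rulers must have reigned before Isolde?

4

Directly stated before Isolde: Elspeth, Fendrel, and Maren.
Corvin reaches Isolde via Corvin → Maren → Isolde.
That's Corvin, Elspeth, Fendrel, and Maren — 4 in all.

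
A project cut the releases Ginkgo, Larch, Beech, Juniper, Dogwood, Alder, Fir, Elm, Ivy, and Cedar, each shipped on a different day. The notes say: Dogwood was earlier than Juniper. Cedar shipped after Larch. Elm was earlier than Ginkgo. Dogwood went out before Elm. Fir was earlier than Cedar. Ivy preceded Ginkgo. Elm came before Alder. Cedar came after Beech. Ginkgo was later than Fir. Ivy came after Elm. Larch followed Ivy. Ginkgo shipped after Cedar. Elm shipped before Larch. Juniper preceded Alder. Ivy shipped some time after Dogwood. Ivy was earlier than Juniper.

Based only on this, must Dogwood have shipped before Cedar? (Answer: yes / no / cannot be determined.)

Chain the constraints: Dogwood → Elm → Larch → Cedar. Each link is directly stated, so Dogwood comes before Cedar.

yes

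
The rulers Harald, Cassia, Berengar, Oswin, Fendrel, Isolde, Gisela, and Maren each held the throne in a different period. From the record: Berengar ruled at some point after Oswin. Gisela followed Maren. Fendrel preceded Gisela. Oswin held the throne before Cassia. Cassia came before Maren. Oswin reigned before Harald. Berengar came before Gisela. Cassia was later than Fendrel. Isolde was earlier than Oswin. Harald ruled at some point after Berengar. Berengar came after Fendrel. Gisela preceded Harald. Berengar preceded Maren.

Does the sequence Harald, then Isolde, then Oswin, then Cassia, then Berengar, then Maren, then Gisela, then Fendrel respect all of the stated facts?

The constraints require Berengar before Harald, but in the proposed sequence Harald appears ahead of Berengar. That one violation is enough.

no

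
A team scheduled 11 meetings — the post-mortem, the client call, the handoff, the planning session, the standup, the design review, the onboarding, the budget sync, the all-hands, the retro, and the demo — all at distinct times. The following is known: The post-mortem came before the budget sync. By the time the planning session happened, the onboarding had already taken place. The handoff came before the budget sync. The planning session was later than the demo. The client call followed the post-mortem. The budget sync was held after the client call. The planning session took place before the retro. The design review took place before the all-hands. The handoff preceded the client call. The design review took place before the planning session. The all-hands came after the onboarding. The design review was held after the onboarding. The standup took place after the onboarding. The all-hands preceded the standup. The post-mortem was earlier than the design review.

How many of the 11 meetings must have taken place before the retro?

5

Directly stated before the retro: the planning session.
The demo reaches the retro via the demo → the planning session → the retro.
The design review reaches the retro via the design review → the planning session → the retro.
The onboarding reaches the retro via the onboarding → the planning session → the retro.
Likewise the post-mortem reaches the retro by chaining the stated constraints.
No chain forces the handoff (or any of the others) ahead of the retro.
That's the demo, the design review, the onboarding, the planning session, and the post-mortem — 5 in all.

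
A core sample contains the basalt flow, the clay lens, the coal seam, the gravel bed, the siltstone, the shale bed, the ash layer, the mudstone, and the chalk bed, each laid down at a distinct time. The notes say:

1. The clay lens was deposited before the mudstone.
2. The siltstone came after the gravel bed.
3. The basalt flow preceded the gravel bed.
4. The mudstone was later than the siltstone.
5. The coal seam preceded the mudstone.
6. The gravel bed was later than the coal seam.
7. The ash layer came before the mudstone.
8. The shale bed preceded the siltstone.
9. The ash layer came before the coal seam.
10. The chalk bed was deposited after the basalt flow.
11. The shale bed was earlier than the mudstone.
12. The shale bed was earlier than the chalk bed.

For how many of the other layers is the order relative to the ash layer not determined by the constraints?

4

Forced after the ash layer: the coal seam, the gravel bed, the mudstone, and the siltstone.
That leaves the basalt flow, the chalk bed, the clay lens, and the shale bed with no forced order relative to the ash layer — 4.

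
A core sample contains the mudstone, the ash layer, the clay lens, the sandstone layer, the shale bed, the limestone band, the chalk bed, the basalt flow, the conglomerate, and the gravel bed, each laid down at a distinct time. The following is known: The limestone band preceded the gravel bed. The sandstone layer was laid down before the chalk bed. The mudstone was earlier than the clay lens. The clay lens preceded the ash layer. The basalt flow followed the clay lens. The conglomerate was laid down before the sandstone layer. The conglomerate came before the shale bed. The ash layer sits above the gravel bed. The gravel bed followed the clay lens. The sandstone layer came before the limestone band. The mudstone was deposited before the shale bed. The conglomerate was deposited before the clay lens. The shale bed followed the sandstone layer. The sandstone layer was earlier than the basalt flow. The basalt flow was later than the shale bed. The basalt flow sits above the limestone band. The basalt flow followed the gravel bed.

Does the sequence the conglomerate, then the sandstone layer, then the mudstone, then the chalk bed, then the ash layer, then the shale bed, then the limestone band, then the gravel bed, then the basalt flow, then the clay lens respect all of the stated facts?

no

The constraints require the clay lens before the ash layer, but in the proposed sequence the ash layer appears ahead of the clay lens. That one violation is enough.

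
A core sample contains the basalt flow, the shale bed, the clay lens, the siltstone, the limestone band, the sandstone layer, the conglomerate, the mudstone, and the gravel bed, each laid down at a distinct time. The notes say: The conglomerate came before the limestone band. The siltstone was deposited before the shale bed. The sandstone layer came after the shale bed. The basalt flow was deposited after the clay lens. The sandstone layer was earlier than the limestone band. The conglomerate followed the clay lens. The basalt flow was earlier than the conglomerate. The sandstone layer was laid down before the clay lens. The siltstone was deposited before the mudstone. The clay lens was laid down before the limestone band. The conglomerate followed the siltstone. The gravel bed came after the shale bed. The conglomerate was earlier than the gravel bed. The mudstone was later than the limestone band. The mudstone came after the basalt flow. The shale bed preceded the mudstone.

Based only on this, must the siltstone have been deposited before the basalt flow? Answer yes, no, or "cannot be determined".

yes

Chain the constraints: the siltstone → the shale bed → the sandstone layer → the clay lens → the basalt flow. Each link is directly stated, so the siltstone comes before the basalt flow.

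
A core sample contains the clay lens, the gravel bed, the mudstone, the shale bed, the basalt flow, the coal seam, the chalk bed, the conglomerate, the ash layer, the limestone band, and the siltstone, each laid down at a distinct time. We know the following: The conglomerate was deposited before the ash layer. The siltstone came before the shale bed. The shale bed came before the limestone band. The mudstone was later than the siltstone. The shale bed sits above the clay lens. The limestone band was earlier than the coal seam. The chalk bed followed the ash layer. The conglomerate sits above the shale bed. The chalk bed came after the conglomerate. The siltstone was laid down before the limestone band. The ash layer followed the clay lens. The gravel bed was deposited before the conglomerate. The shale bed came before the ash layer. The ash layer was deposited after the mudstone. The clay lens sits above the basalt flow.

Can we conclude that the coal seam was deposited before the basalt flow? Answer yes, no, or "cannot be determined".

no

Tracing the constraints gives the basalt flow → the clay lens → the shale bed → the limestone band → the coal seam, so the basalt flow must come before the coal seam.
That means the coal seam cannot be before the basalt flow.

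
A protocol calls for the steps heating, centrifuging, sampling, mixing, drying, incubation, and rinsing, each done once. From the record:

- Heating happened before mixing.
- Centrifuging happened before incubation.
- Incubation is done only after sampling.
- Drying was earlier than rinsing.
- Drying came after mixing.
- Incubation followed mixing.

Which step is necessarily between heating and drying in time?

mixing

Tracing the constraints gives heating → mixing → drying, so mixing sits after heating and before drying.
No other step is forced both after heating and before drying.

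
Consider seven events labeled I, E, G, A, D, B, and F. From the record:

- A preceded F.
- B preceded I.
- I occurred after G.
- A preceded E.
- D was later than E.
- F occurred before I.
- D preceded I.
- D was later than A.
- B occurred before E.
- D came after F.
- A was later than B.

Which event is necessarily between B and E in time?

Tracing the constraints gives B → A → E, so A sits after B and before E.
No other event is forced both after B and before E.

A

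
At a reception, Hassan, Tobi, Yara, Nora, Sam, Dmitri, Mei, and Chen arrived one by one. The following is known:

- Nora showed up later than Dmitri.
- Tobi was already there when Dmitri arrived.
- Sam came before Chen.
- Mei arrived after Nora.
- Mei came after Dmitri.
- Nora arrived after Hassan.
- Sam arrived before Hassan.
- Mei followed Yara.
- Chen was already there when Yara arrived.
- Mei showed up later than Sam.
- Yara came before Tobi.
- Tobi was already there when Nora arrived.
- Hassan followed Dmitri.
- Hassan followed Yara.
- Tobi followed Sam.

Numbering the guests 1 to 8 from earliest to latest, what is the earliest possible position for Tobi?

4

Chen, Sam, and Yara must all come before Tobi — 3 forced predecessors.
Nothing else is forced ahead of Tobi, so their earliest slot is position 3 + 1 = 4.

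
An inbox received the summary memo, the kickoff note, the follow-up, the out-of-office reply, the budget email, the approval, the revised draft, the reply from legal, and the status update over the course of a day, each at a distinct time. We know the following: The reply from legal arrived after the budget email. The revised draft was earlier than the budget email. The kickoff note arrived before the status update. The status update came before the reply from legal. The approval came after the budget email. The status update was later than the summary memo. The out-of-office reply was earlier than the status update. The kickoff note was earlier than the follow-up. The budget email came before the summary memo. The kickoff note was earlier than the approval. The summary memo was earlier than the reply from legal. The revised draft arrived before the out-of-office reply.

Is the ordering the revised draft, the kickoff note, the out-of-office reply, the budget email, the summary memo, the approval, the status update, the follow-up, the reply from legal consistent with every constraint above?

Check each stated constraint against the proposed order — e.g. the budget email is ahead of the reply from legal; the kickoff note is ahead of the follow-up. Every pair is in the required order; nothing is violated.

yes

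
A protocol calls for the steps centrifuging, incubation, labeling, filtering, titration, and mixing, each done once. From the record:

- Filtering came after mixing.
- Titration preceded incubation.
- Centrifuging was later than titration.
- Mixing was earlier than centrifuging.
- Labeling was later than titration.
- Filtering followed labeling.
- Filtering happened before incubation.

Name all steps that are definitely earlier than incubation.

filtering, labeling, mixing, titration

Directly stated before incubation: filtering and titration.
Labeling reaches incubation via labeling → filtering → incubation.
Mixing reaches incubation via mixing → filtering → incubation.
No chain forces centrifuging ahead of incubation.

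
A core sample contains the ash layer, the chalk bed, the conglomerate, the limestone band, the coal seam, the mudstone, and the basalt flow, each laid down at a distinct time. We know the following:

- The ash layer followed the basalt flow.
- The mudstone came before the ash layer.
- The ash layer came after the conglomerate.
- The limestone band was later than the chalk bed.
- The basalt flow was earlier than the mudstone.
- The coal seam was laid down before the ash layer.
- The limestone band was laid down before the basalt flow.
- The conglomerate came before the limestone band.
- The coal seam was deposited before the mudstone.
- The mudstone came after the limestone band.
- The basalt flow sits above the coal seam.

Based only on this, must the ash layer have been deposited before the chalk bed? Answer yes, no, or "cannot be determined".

Tracing the constraints gives the chalk bed → the limestone band → the mudstone → the ash layer, so the chalk bed must come before the ash layer.
That means the ash layer cannot be before the chalk bed.

no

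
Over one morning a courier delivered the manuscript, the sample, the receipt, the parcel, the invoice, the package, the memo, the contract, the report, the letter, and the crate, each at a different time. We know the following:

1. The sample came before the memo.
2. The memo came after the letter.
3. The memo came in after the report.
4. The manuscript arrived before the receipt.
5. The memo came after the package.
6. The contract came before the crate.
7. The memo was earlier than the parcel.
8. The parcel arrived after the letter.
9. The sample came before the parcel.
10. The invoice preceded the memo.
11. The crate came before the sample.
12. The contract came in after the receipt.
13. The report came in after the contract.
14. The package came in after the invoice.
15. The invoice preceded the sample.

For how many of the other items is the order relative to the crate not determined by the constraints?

4

Forced before the crate: the contract, the manuscript, and the receipt; forced after the crate: the memo, the parcel, and the sample.
That leaves the invoice, the letter, the package, and the report with no forced order relative to the crate — 4.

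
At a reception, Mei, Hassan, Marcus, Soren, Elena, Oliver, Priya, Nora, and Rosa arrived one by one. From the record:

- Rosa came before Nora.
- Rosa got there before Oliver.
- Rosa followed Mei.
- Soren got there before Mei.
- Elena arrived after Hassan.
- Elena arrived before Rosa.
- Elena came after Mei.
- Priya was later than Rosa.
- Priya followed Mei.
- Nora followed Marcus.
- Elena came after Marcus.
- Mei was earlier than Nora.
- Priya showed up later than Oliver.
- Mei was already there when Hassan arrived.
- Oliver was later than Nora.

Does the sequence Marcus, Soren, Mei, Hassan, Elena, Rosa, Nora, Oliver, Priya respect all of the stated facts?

yes

Check each stated constraint against the proposed order — e.g. Marcus is ahead of Nora; Mei is ahead of Priya. Every pair is in the required order; nothing is violated.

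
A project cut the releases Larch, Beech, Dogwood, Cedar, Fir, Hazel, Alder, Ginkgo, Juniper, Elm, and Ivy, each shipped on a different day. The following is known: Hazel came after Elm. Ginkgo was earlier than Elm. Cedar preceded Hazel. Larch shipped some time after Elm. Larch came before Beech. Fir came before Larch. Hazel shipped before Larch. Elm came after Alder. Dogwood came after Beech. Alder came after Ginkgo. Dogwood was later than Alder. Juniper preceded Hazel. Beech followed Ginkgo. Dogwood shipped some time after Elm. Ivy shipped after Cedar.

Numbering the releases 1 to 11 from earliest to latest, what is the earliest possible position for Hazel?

6

Alder, Cedar, Elm, Ginkgo, and Juniper must all come before Hazel — 5 forced predecessors.
Nothing else is forced ahead of Hazel, so its earliest slot is position 5 + 1 = 6.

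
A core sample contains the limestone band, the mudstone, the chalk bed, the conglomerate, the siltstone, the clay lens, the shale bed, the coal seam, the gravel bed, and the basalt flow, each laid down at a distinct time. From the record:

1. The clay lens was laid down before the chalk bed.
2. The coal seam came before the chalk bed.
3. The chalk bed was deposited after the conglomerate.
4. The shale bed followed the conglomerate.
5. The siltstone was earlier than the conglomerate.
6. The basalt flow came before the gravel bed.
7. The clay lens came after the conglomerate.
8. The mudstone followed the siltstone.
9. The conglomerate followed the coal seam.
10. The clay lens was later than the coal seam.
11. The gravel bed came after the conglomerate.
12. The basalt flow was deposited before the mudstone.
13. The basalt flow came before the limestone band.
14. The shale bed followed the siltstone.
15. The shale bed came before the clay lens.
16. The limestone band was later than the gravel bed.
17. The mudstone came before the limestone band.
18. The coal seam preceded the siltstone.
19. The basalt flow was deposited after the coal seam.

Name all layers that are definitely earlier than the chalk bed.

Directly stated before the chalk bed: the clay lens, the coal seam, and the conglomerate.
The shale bed reaches the chalk bed via the shale bed → the clay lens → the chalk bed.
The siltstone reaches the chalk bed via the siltstone → the conglomerate → the chalk bed.
No chain forces the mudstone (or any of the others) ahead of the chalk bed.

the clay lens, the coal seam, the conglomerate, the shale bed, the siltstone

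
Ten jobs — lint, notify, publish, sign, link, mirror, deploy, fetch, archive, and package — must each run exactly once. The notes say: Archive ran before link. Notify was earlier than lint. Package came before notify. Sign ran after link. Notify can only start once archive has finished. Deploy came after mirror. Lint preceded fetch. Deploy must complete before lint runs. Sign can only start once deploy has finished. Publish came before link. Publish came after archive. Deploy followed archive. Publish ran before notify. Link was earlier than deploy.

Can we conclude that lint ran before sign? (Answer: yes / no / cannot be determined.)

cannot be determined

No chain of stated constraints runs from lint to sign, and none runs from sign to lint either.
So the relative order of lint and sign is not fixed by the given facts.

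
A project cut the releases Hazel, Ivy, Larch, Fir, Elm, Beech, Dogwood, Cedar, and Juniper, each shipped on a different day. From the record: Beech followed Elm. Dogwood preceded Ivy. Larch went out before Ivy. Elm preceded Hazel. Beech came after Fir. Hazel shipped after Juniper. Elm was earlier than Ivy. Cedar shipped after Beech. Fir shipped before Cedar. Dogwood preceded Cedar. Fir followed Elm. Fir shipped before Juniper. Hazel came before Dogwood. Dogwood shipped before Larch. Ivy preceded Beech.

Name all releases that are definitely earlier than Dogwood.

Directly stated before Dogwood: Hazel.
Elm reaches Dogwood via Elm → Hazel → Dogwood.
Fir reaches Dogwood via Fir → Juniper → Hazel → Dogwood.
Juniper reaches Dogwood via Juniper → Hazel → Dogwood.

Elm, Fir, Hazel, Juniper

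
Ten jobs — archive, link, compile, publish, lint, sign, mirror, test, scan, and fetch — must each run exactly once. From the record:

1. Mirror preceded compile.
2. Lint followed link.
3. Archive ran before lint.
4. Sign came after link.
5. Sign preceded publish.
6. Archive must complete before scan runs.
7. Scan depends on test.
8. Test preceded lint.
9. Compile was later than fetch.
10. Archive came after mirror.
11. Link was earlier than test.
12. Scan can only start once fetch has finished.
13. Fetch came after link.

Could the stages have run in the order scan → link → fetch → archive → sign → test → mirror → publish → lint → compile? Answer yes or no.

The constraints require archive before scan, but in the proposed sequence scan appears ahead of archive. That one violation is enough.

no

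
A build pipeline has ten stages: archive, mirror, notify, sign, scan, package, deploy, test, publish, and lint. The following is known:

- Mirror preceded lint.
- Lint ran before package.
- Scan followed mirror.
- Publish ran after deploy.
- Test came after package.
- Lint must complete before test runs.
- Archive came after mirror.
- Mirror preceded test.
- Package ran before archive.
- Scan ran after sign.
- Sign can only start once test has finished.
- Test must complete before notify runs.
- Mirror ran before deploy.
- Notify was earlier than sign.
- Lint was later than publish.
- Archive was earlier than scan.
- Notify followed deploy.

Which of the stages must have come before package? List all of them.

deploy, lint, mirror, publish

Directly stated before package: lint.
Deploy reaches package via deploy → publish → lint → package.
Mirror reaches package via mirror → lint → package.
Publish reaches package via publish → lint → package.
No chain forces test (or any of the others) ahead of package.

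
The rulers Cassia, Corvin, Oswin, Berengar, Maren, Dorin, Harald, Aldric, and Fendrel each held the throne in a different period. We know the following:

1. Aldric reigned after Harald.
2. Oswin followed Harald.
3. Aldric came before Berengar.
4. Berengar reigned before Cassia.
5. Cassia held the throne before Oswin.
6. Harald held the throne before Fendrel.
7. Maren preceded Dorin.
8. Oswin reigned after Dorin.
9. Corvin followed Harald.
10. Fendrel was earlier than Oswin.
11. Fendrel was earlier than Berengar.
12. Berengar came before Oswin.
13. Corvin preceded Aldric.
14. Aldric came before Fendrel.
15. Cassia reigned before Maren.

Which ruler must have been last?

Oswin

Every other ruler has a chain of constraints placing them before Oswin, so Oswin is last.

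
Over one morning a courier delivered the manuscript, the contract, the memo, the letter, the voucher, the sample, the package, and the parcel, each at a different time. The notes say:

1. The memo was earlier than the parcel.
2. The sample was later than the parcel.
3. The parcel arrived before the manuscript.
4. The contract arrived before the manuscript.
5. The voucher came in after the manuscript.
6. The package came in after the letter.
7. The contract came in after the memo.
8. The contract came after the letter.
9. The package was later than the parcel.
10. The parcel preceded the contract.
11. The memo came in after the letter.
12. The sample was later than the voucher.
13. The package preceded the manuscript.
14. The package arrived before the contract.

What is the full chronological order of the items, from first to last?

the letter, the memo, the parcel, the package, the contract, the manuscript, the voucher, the sample

The constraints fix every adjacent pair, so only one ordering works:
the letter → the memo → the parcel → the package → the contract → the manuscript → the voucher → the sample.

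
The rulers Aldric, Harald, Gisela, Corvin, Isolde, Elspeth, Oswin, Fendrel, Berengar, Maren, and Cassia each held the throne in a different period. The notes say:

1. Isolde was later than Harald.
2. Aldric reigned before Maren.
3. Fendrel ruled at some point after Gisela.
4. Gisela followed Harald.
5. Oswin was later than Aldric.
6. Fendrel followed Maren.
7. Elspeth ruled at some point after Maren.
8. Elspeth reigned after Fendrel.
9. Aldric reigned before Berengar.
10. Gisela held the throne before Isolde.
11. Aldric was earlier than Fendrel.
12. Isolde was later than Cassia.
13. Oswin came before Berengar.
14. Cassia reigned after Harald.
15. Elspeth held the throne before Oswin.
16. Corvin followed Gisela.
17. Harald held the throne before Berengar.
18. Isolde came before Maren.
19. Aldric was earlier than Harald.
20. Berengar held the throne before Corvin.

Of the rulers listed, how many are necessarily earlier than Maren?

5

Directly stated before Maren: Aldric and Isolde.
Cassia reaches Maren via Cassia → Isolde → Maren.
Gisela reaches Maren via Gisela → Isolde → Maren.
Harald reaches Maren via Harald → Isolde → Maren.
No chain forces Oswin (or any of the others) ahead of Maren.
That's Aldric, Cassia, Gisela, Harald, and Isolde — 5 in all.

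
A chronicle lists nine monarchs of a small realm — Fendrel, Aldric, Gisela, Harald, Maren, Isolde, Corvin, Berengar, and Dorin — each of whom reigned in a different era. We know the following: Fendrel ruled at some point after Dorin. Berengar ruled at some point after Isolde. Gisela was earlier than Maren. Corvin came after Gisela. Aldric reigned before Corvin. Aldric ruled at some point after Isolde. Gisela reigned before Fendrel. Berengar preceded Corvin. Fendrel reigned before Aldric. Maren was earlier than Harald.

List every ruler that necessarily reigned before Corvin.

Directly stated before Corvin: Aldric, Berengar, and Gisela.
Dorin reaches Corvin via Dorin → Fendrel → Aldric → Corvin.
Fendrel reaches Corvin via Fendrel → Aldric → Corvin.
Isolde reaches Corvin via Isolde → Berengar → Corvin.
No chain forces Harald (or any of the others) ahead of Corvin.

Aldric, Berengar, Dorin, Fendrel, Gisela, Isolde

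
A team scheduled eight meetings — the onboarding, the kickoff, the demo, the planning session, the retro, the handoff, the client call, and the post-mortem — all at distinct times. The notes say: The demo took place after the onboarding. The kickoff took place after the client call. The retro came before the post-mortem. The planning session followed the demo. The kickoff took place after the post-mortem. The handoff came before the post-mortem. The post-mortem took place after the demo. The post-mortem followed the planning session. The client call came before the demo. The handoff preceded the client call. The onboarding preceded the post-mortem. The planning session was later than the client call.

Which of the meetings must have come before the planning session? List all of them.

Directly stated before the planning session: the client call and the demo.
The handoff reaches the planning session via the handoff → the client call → the planning session.
The onboarding reaches the planning session via the onboarding → the demo → the planning session.
No chain forces the kickoff (or any of the others) ahead of the planning session.

the client call, the demo, the handoff, the onboarding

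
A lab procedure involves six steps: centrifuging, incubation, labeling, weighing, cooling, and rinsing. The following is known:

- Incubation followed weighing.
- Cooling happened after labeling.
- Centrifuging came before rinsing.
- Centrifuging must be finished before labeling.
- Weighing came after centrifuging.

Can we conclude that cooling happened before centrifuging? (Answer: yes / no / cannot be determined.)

Tracing the constraints gives centrifuging → labeling → cooling, so centrifuging must come before cooling.
That means cooling cannot be before centrifuging.

no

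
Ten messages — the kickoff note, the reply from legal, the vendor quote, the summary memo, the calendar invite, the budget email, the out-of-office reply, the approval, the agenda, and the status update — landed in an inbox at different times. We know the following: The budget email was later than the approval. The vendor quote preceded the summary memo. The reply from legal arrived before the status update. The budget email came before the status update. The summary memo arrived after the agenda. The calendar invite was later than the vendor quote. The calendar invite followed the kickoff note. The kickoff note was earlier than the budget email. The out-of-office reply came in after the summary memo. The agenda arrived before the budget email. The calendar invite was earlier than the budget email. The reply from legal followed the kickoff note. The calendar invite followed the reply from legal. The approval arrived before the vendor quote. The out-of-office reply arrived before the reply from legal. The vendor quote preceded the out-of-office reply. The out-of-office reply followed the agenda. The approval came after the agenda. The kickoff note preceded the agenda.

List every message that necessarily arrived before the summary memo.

the agenda, the approval, the kickoff note, the vendor quote

Directly stated before the summary memo: the agenda and the vendor quote.
The approval reaches the summary memo via the approval → the vendor quote → the summary memo.
The kickoff note reaches the summary memo via the kickoff note → the agenda → the summary memo.
No chain forces the reply from legal (or any of the others) ahead of the summary memo.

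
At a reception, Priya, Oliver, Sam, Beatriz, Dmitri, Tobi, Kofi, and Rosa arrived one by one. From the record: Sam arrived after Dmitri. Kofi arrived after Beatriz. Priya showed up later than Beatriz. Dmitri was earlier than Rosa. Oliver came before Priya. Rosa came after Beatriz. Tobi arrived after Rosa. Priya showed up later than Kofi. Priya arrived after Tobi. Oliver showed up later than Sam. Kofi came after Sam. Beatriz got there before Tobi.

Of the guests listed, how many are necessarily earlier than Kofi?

3

Directly stated before Kofi: Beatriz and Sam.
Dmitri reaches Kofi via Dmitri → Sam → Kofi.
No chain forces Priya (or any of the others) ahead of Kofi.
That's Beatriz, Dmitri, and Sam — 3 in all.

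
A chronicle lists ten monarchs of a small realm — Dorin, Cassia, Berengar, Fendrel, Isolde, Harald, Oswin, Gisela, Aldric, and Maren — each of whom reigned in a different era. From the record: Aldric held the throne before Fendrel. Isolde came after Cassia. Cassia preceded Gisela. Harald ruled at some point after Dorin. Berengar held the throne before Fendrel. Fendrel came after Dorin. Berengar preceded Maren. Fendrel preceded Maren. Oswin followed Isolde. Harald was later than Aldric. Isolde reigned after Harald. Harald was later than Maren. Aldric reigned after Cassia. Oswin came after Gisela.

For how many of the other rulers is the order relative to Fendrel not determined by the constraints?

Forced before Fendrel: Aldric, Berengar, Cassia, and Dorin; forced after Fendrel: Harald, Isolde, Maren, and Oswin.
That leaves Gisela with no forced order relative to Fendrel — 1.

1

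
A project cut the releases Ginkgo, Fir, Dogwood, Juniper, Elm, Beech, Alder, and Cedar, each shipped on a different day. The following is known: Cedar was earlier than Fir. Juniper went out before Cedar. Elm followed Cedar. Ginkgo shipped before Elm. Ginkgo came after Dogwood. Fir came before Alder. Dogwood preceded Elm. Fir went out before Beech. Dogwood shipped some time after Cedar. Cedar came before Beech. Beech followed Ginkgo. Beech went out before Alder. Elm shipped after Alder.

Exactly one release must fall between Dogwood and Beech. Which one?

Tracing the constraints gives Dogwood → Ginkgo → Beech, so Ginkgo sits after Dogwood and before Beech.
No other release is forced both after Dogwood and before Beech.

Ginkgo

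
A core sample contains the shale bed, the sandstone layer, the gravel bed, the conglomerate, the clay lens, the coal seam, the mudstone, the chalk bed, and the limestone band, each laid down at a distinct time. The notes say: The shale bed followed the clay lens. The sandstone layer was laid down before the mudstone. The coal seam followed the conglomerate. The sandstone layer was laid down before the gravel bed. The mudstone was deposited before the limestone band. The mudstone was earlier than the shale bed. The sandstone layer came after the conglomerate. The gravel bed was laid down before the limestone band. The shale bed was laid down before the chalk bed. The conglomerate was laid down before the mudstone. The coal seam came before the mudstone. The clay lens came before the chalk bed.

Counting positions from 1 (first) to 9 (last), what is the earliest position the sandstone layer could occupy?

2

The conglomerate must come before the sandstone layer — 1 forced predecessor.
Nothing else is forced ahead of the sandstone layer, so its earliest slot is position 1 + 1 = 2.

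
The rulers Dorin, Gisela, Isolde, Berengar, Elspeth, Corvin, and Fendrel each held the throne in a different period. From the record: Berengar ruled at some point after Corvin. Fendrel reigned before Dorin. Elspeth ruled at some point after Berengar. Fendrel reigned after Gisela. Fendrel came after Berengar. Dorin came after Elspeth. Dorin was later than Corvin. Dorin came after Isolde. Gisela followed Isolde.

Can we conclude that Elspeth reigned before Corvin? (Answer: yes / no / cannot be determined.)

Tracing the constraints gives Corvin → Berengar → Elspeth, so Corvin must come before Elspeth.
That means Elspeth cannot be before Corvin.

no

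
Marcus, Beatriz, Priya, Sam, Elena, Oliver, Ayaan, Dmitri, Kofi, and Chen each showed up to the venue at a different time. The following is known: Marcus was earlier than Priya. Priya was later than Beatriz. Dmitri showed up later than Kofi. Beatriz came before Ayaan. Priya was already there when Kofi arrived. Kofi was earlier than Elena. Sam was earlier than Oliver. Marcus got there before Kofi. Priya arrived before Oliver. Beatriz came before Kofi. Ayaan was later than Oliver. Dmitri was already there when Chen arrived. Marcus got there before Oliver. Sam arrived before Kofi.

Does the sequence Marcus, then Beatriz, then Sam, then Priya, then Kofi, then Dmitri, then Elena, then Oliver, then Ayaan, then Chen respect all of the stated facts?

Check each stated constraint against the proposed order — e.g. Marcus is ahead of Oliver; Beatriz is ahead of Ayaan. Every pair is in the required order; nothing is violated.

yes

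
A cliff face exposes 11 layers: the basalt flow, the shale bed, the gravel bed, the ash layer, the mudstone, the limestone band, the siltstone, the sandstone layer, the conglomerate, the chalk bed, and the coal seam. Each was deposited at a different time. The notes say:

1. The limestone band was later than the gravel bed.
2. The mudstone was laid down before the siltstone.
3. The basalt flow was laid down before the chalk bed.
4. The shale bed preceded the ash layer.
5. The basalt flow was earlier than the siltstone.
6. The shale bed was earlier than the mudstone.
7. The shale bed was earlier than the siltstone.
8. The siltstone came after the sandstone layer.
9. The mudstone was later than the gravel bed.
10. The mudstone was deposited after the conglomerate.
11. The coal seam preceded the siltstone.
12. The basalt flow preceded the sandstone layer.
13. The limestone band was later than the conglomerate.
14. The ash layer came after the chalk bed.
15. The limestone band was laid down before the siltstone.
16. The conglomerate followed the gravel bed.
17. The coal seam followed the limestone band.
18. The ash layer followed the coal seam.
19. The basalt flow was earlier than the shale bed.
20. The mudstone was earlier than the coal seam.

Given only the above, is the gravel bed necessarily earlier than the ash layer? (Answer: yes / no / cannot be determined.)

yes

Chain the constraints: the gravel bed → the mudstone → the coal seam → the ash layer. Each link is directly stated, so the gravel bed comes before the ash layer.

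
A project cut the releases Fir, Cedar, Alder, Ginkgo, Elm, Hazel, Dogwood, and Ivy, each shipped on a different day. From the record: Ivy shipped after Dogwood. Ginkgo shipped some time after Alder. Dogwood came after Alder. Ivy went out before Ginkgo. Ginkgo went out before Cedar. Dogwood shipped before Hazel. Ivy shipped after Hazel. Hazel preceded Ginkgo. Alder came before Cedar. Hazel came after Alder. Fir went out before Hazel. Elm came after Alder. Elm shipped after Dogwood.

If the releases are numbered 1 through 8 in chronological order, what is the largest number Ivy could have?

6

Ivy must come before Cedar and Ginkgo — 2 releases forced after it.
Everything else can be placed before Ivy in some valid order, so Ivy can sit as late as position 8 − 2 = 6.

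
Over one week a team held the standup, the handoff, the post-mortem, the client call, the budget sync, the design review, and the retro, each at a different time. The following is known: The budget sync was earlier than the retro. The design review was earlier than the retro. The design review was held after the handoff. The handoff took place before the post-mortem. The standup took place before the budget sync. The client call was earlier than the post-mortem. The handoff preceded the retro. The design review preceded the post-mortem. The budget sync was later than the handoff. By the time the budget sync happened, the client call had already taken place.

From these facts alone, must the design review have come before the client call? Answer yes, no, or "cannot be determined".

cannot be determined

No chain of stated constraints runs from the design review to the client call, and none runs from the client call to the design review either.
So the relative order of the design review and the client call is not fixed by the given facts.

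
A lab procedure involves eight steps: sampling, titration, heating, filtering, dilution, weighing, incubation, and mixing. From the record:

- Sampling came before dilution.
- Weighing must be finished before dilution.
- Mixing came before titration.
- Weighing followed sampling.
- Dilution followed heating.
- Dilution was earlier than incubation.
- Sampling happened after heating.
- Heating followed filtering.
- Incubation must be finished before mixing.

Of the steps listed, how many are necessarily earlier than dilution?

4

Directly stated before dilution: heating, sampling, and weighing.
Filtering reaches dilution via filtering → heating → dilution.
No chain forces incubation (or any of the others) ahead of dilution.
That's filtering, heating, sampling, and weighing — 4 in all.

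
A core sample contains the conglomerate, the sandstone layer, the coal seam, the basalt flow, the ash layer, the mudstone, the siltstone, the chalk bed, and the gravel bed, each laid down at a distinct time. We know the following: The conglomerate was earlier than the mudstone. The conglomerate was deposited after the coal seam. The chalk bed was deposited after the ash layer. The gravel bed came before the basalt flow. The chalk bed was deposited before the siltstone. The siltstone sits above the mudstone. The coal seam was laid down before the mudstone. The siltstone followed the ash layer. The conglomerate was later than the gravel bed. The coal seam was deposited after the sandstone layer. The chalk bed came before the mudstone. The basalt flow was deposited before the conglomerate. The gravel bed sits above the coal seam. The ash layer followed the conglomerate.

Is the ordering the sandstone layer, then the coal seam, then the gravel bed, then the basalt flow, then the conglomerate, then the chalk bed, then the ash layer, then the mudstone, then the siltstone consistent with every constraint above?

no

The constraints require the ash layer before the chalk bed, but in the proposed sequence the chalk bed appears ahead of the ash layer. That one violation is enough.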